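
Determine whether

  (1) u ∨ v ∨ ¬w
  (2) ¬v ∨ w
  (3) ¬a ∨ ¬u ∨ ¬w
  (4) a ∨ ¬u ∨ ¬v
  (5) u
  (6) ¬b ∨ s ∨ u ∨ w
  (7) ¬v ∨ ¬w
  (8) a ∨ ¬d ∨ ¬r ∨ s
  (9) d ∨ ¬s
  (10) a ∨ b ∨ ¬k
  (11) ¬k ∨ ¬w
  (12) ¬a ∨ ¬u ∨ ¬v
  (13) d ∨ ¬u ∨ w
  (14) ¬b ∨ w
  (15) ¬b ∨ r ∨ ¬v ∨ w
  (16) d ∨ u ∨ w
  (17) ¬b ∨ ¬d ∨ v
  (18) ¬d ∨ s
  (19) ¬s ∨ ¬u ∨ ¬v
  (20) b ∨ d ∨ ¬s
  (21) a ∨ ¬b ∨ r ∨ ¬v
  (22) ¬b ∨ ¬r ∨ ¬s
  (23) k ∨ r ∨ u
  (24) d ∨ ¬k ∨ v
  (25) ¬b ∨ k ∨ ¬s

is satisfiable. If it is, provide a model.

d=T, r=F, b=F, u=T, a=T, v=F, w=F, s=T, k=F

Unit clause (u) forces u = True.
Set d = True.
  then (¬d ∨ s) forces s = True.
  then (¬s ∨ ¬u ∨ ¬v) forces v = False.
  then (¬b ∨ ¬d ∨ v) forces b = False.
Set r = False.
Set a = True.
  then (¬a ∨ ¬u ∨ ¬w) forces w = False.
Set k = False.
All clauses satisfied.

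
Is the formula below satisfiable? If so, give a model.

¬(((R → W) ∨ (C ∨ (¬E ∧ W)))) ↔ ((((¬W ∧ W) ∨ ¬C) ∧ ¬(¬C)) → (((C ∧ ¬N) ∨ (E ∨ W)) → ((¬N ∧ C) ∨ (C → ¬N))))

E=T, R=T, N=F, W=F, C=F

  ¬(((R → W) ∨ (C ∨ (¬E ∧ W)))) ↔ ((((¬W ∧ W) ∨ ¬C) ∧ ¬(¬C)) → (((C ∧ ¬N) ∨ (E ∨ W)) → ((¬N ∧ C) ∨ (C → ¬N)))) = True
    ¬(((R → W) ∨ (C ∨ (¬E ∧ W)))) = True
      (R → W) ∨ (C ∨ (¬E ∧ W)) = False
        R → W = False
        C ∨ (¬E ∧ W) = False
          ¬E ∧ W = False
            ¬E = False
    (((¬W ∧ W) ∨ ¬C) ∧ ¬(¬C)) → (((C ∧ ¬N) ∨ (E ∨ W)) → ((¬N ∧ C) ∨ (C → ¬N))) = True
      ((¬W ∧ W) ∨ ¬C) ∧ ¬(¬C) = False
        (¬W ∧ W) ∨ ¬C = True
          ¬W ∧ W = False
            ¬W = True
          ¬C = True
        ¬(¬C) = False
          ¬C = True
      ((C ∧ ¬N) ∨ (E ∨ W)) → ((¬N ∧ C) ∨ (C → ¬N)) = True
        (C ∧ ¬N) ∨ (E ∨ W) = True
          C ∧ ¬N = False
            ¬N = True
          E ∨ W = True
        (¬N ∧ C) ∨ (C → ¬N) = True
          ¬N ∧ C = False
            ¬N = True
          C → ¬N = True
            ¬N = True
The formula evaluates to True.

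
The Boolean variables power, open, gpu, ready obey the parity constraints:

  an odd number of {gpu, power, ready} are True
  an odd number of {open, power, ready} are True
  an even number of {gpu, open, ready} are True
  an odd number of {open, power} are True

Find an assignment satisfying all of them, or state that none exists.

power = True; open = False; gpu = False; ready = False

{gpu, power, ready}: 1 true → odd ✓
{open, power, ready}: 1 true → odd ✓
{gpu, open, ready}: 0 true → even ✓
{open, power}: 1 true → odd ✓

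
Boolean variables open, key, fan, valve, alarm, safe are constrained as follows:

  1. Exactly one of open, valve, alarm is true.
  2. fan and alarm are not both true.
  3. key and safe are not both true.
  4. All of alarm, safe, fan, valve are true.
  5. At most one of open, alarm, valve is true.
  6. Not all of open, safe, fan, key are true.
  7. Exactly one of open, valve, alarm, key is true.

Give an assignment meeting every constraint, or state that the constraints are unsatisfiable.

UNSATISFIABLE

Case fan = True:
  (2) with fan=T forces alarm = False.
  Constraint (4) is violated (alarm=F) — contradiction.
Case fan = False:
  Constraint (4) is violated (fan=F) — contradiction.
Both cases fail — unsatisfiable.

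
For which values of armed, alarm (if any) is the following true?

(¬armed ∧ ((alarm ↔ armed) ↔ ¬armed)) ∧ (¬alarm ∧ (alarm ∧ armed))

The formula is unsatisfiable.

Case armed = True: the conjunct ¬armed is False.
Case armed = False: the conjunct armed is False.
Both cases fail — unsatisfiable.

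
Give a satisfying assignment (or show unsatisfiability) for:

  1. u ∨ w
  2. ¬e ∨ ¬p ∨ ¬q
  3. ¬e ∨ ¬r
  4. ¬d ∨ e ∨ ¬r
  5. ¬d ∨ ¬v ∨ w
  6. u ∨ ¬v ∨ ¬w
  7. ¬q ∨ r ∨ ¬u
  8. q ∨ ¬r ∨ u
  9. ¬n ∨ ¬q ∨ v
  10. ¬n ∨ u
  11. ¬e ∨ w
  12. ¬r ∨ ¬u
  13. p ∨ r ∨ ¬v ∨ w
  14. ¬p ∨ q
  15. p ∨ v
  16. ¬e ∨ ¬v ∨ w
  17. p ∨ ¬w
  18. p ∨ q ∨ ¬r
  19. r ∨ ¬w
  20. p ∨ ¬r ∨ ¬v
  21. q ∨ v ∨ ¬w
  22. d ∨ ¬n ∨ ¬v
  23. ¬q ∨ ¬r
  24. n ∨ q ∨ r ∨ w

Case q = True:
  (¬q ∨ ¬r) forces r = False.
  (¬q ∨ r ∨ ¬u) forces u = False.
  (u ∨ w) forces w = True.
  Clause (r ∨ ¬w) is falsified — contradiction.
Case q = False:
  (¬p ∨ q) forces p = False.
  (p ∨ v) forces v = True.
  (p ∨ ¬w) forces w = False.
  (u ∨ w) forces u = True.
  (¬d ∨ ¬v ∨ w) forces d = False.
  (¬e ∨ w) forces e = False.
  (¬r ∨ ¬u) forces r = False.
  Clause (p ∨ r ∨ ¬v ∨ w) is falsified — contradiction.
Both cases fail, so the formula is unsatisfiable.

UNSATISFIABLE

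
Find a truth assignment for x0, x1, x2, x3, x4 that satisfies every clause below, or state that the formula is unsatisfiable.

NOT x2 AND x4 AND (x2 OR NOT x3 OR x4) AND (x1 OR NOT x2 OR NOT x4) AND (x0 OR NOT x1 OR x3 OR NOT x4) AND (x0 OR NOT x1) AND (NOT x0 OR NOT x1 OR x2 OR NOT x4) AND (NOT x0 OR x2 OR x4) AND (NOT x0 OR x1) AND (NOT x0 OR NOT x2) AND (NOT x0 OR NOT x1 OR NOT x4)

x0=F; x1=F; x2=F; x3=T; x4=T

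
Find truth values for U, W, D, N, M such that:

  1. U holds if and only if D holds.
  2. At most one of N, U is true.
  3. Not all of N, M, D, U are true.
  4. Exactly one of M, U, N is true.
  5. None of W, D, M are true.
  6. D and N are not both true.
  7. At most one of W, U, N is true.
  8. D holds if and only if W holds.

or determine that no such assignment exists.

U: False, W: False, D: False, N: True, M: False

  (1) U=F, D=F — same ✓
  (2) {N, U}: 1 true — at most one ✓
  (3) {N, M, D, U}: 1/4 true — not all ✓
  (4) {M, U, N}: 1 true — exactly one ✓
  (5) {W, D, M}: 0 true — none ✓
  (6) D=F, N=T — not both ✓
  (7) {W, U, N}: 1 true — at most one ✓
  (8) D=F, W=F — same ✓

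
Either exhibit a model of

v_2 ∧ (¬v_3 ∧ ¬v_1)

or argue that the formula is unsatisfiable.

v_1=F, v_2=T, v_3=F

  ¬v_3 ∧ ¬v_1 = True
    ¬v_3 = True
    ¬v_1 = True
Both conjuncts True, so the formula holds.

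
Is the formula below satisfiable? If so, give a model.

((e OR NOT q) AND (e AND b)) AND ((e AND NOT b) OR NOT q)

e = True, q = False, b = True

  (e OR NOT q) AND (e AND b) = True
    e OR NOT q = True
      NOT q = True
    e AND b = True
  (e AND NOT b) OR NOT q = True
    e AND NOT b = False
      NOT b = False
    NOT q = True
Both conjuncts True, so the formula holds.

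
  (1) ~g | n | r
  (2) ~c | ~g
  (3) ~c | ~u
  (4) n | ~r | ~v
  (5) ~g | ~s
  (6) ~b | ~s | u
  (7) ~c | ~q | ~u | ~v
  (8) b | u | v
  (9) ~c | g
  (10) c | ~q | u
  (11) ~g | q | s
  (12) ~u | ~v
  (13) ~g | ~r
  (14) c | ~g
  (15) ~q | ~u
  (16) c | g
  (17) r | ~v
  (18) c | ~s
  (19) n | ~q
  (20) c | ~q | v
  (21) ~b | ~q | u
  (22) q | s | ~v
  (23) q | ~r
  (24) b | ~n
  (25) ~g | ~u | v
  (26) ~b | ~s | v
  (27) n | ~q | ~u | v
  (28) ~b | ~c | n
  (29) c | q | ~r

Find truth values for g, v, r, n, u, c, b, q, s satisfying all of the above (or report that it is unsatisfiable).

Case g = True:
  (~c | ~g) forces c = False.
  Clause (c | ~g) is falsified — contradiction.
Case g = False:
  (~c | g) forces c = False.
  Clause (c | g) is falsified — contradiction.
Both cases fail, so the formula is unsatisfiable.

Unsatisfiable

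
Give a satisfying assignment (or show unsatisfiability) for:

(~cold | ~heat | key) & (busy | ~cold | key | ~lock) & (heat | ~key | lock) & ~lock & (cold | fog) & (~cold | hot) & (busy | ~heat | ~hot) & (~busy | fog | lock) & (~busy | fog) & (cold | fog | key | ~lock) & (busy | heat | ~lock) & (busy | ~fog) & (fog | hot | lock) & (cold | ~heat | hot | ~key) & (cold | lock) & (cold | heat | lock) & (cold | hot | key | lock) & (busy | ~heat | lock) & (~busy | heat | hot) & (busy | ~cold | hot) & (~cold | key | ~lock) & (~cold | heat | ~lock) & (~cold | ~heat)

Unit clause (~lock) forces lock = False.
In (cold | lock) only cold is left, so cold = True.
In (~cold | ~heat) only ~heat is left, so heat = False.
In (heat | ~key | lock) only ~key is left, so key = False.
In (~cold | hot) only hot is left, so hot = True.
Set busy = False.
  then (busy | ~fog) forces fog = False.
All clauses satisfied.

key=F; busy=F; heat=F; cold=T; hot=T; fog=F; lock=F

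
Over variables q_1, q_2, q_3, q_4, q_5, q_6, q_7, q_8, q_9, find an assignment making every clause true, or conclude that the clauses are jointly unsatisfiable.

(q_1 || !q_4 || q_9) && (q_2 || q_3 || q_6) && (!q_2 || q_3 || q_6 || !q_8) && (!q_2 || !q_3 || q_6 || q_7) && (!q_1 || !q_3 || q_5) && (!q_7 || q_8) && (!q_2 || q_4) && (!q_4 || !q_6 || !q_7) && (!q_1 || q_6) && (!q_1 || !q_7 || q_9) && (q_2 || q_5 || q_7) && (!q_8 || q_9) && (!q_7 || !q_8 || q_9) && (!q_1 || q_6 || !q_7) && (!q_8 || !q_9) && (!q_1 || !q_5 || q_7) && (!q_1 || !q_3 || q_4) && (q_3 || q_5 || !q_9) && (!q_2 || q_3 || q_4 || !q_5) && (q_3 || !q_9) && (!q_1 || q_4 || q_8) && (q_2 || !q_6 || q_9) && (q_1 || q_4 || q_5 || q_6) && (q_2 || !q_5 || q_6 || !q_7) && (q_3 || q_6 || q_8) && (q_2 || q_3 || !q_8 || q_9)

Set q_1 = False.
Set q_2 = False.
Try q_3 = False:
  (q_2 || q_3 || q_6) forces q_6 = True.
  (q_3 || !q_9) forces q_9 = False.
  clause (q_2 || !q_6 || q_9) is falsified — backtrack.
So q_3 = True.
Set q_4 = True.
  then (q_1 || !q_4 || q_9) forces q_9 = True.
  then (!q_8 || !q_9) forces q_8 = False.
  then (!q_7 || q_8) forces q_7 = False.
  then (q_2 || q_5 || q_7) forces q_5 = True.
Set q_6 = False.
All clauses satisfied.

q_1=F, q_2=F, q_3=T, q_4=T, q_5=T, q_6=F, q_7=F, q_8=F, q_9=T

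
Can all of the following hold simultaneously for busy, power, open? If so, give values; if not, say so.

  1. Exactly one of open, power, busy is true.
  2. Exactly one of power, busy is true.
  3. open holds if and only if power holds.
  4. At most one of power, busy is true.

busy=T; power=F; open=F

  (1) {open, power, busy}: 1 true — exactly one ✓
  (2) {power, busy}: 1 true — exactly one ✓
  (3) open=F, power=F — same ✓
  (4) {power, busy}: 1 true — at most one ✓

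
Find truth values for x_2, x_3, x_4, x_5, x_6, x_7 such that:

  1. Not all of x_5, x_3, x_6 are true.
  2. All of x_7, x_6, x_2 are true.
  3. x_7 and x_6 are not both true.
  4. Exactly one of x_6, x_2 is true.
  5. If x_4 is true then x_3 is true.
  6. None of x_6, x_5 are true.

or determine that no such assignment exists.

No satisfying assignment exists.

Case x_6 = True:
  Constraint (6) is violated (x_6=T) — contradiction.
Case x_6 = False:
  Constraint (2) is violated (x_6=F) — contradiction.
Both cases fail — unsatisfiable.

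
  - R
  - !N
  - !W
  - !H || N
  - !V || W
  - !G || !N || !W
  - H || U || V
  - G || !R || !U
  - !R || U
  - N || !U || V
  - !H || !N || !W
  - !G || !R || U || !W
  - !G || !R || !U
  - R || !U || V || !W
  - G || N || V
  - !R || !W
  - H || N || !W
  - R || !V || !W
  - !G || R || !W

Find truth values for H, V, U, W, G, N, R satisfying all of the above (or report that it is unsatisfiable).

Case W = True:
  Clause (!W) is falsified — contradiction.
Case W = False:
  (R) forces R = True.
  (!N) forces N = False.
  (!H || N) forces H = False.
  (!V || W) forces V = False.
  (H || U || V) forces U = True.
  Clause (N || !U || V) is falsified — contradiction.
Both cases fail, so the formula is unsatisfiable.

Unsatisfiable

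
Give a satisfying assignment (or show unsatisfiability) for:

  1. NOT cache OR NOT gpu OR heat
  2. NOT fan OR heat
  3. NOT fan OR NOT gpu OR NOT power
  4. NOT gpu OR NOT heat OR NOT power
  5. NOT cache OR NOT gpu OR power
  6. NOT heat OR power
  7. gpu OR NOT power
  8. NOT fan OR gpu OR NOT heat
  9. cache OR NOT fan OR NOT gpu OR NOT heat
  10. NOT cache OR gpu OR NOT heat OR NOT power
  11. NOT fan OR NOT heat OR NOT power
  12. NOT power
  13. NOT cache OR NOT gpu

Unit clause (NOT power) forces power = False.
In (NOT heat OR power) only NOT heat is left, so heat = False.
In (NOT fan OR heat) only NOT fan is left, so fan = False.
Set cache = False.
Set gpu = False.
All clauses satisfied.

heat: False, power: False, fan: False, cache: False, gpu: False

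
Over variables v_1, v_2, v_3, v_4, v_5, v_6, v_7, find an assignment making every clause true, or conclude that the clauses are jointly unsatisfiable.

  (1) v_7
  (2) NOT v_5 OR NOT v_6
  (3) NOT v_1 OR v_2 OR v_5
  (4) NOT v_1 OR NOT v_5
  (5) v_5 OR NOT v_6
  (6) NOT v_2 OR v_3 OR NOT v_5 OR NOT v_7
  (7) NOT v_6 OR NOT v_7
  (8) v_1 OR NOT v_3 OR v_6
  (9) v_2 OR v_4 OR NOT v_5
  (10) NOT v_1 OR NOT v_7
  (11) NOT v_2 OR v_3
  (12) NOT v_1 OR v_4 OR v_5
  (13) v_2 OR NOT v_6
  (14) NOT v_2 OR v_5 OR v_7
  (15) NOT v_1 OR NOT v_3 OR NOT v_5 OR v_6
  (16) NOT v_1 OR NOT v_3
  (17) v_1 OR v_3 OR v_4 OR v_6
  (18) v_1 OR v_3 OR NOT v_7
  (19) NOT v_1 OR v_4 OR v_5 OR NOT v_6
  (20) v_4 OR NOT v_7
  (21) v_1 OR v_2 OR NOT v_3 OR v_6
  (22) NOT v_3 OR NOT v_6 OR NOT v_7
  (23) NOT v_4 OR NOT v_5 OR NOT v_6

Case v_7 = True:
  (NOT v_6 OR NOT v_7) forces v_6 = False.
  (NOT v_1 OR NOT v_7) forces v_1 = False.
  (v_1 OR NOT v_3 OR v_6) forces v_3 = False.
  Clause (v_1 OR v_3 OR NOT v_7) is falsified — contradiction.
Case v_7 = False:
  Clause (v_7) is falsified — contradiction.
Both cases fail, so the formula is unsatisfiable.

Unsatisfiable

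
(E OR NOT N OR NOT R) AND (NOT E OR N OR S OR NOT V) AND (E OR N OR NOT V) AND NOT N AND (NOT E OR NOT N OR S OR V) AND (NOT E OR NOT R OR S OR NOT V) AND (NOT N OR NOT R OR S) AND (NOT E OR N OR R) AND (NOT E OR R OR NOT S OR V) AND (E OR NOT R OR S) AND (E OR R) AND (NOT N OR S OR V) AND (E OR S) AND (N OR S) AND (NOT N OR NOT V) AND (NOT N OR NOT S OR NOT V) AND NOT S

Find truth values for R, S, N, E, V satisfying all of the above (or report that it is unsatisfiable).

Case S = True:
  Clause (NOT S) is falsified — contradiction.
Case S = False:
  (NOT N) forces N = False.
  Clause (N OR S) is falsified — contradiction.
Both cases fail, so the formula is unsatisfiable.

Unsatisfiable — no assignment works.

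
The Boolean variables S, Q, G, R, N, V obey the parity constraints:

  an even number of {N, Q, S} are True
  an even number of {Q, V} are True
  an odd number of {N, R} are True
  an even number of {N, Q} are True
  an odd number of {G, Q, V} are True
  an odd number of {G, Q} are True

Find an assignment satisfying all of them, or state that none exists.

S = False, Q = False, G = True, R = True, N = False, V = False

{N, Q, S}: 0 true → even ✓
{Q, V}: 0 true → even ✓
{N, R}: 1 true → odd ✓
{N, Q}: 0 true → even ✓
{G, Q, V}: 1 true → odd ✓
{G, Q}: 1 true → odd ✓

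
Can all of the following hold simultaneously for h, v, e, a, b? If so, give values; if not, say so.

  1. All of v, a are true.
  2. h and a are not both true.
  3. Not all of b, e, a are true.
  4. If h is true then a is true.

h = False, v = True, e = False, a = True, b = True

  (1) {v, a}: all 2 true ✓
  (2) h=F, a=T — not both ✓
  (3) {b, e, a}: 2/3 true — not all ✓
  (4) h=F ⇒ a: vacuous ✓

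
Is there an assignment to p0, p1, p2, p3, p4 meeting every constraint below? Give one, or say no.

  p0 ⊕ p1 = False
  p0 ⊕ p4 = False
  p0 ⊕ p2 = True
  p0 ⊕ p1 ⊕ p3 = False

p0: False, p1: False, p2: True, p3: False, p4: False

p0 ⊕ p1 = F ⊕ F = False ✓
p0 ⊕ p4 = F ⊕ F = False ✓
p0 ⊕ p2 = F ⊕ T = True ✓
p0 ⊕ p1 ⊕ p3 = F ⊕ F ⊕ F = False ✓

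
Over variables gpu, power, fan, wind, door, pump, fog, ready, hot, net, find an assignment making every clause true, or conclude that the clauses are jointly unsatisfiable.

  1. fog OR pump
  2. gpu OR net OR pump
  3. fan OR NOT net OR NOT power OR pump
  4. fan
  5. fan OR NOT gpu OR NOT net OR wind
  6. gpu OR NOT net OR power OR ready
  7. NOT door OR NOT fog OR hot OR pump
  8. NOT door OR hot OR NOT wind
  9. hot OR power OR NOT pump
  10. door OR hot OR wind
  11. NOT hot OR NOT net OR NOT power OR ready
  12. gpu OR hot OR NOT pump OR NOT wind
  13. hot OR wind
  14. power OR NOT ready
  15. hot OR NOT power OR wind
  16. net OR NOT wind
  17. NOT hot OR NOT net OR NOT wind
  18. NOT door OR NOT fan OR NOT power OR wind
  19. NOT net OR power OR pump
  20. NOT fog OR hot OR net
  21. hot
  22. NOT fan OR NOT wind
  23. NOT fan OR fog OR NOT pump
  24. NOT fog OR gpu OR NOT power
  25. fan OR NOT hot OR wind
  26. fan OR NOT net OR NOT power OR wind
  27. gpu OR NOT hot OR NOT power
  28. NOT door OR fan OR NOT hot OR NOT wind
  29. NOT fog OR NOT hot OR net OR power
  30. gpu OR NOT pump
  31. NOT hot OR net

gpu = True; power = True; fan = True; wind = False; door = False; pump = False; fog = True; ready = True; hot = True; net = True

Unit clause (fan) forces fan = True.
Unit clause (hot) forces hot = True.
In (NOT fan OR NOT wind) only NOT wind is left, so wind = False.
In (NOT hot OR net) only net is left, so net = True.
Try gpu = False:
  (gpu OR NOT hot OR NOT power) forces power = False.
  (gpu OR NOT net OR power OR ready) forces ready = True.
  clause (power OR NOT ready) is falsified — backtrack.
So gpu = True.
Set power = True.
  then (NOT hot OR NOT net OR NOT power OR ready) forces ready = True.
  then (NOT door OR NOT fan OR NOT power OR wind) forces door = False.
Set pump = False.
  then (fog OR pump) forces fog = True.
All clauses satisfied.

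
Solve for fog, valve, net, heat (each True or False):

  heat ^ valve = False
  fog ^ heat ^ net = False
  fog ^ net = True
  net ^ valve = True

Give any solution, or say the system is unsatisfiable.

fog = True, valve = True, net = False, heat = True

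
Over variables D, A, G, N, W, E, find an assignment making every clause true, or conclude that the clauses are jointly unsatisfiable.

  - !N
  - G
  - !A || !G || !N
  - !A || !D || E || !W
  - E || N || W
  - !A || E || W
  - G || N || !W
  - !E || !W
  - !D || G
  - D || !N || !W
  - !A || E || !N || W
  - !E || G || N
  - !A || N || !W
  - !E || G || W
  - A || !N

Unit clause (!N) forces N = False.
Unit clause (G) forces G = True.
Set D = False.
Set A = False.
Set W = False.
  then (E || N || W) forces E = True.
All clauses satisfied.

D: False, A: False, G: True, N: False, W: False, E: True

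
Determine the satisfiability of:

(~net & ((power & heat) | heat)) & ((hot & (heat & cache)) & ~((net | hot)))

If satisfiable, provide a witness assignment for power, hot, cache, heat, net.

Case hot = True: the conjunct ~((net | hot)) becomes ~((net | True)) = False.
Case hot = False: the conjunct hot is False.
Both cases fail — unsatisfiable.

Unsatisfiable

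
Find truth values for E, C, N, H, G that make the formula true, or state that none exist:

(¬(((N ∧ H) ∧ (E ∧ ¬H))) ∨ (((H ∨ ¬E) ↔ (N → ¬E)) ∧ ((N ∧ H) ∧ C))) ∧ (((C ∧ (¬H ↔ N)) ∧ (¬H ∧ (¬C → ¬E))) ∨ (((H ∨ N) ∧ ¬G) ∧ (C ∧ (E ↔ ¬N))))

E = False, C = True, N = True, H = True, G = False

  ¬(((N ∧ H) ∧ (E ∧ ¬H))) ∨ (((H ∨ ¬E) ↔ (N → ¬E)) ∧ ((N ∧ H) ∧ C)) = True
    ¬(((N ∧ H) ∧ (E ∧ ¬H))) = True
      (N ∧ H) ∧ (E ∧ ¬H) = False
        N ∧ H = True
        E ∧ ¬H = False
          ¬H = False
    ((H ∨ ¬E) ↔ (N → ¬E)) ∧ ((N ∧ H) ∧ C) = True
      (H ∨ ¬E) ↔ (N → ¬E) = True
        H ∨ ¬E = True
          ¬E = True
        N → ¬E = True
          ¬E = True
      (N ∧ H) ∧ C = True
        N ∧ H = True
  ((C ∧ (¬H ↔ N)) ∧ (¬H ∧ (¬C → ¬E))) ∨ (((H ∨ N) ∧ ¬G) ∧ (C ∧ (E ↔ ¬N))) = True
    (C ∧ (¬H ↔ N)) ∧ (¬H ∧ (¬C → ¬E)) = False
      C ∧ (¬H ↔ N) = False
        ¬H ↔ N = False
          ¬H = False
      ¬H ∧ (¬C → ¬E) = False
        ¬H = False
        ¬C → ¬E = True
          ¬C = False
          ¬E = True
    ((H ∨ N) ∧ ¬G) ∧ (C ∧ (E ↔ ¬N)) = True
      (H ∨ N) ∧ ¬G = True
        H ∨ N = True
        ¬G = True
      C ∧ (E ↔ ¬N) = True
        E ↔ ¬N = True
          ¬N = False
Both conjuncts True, so the formula holds.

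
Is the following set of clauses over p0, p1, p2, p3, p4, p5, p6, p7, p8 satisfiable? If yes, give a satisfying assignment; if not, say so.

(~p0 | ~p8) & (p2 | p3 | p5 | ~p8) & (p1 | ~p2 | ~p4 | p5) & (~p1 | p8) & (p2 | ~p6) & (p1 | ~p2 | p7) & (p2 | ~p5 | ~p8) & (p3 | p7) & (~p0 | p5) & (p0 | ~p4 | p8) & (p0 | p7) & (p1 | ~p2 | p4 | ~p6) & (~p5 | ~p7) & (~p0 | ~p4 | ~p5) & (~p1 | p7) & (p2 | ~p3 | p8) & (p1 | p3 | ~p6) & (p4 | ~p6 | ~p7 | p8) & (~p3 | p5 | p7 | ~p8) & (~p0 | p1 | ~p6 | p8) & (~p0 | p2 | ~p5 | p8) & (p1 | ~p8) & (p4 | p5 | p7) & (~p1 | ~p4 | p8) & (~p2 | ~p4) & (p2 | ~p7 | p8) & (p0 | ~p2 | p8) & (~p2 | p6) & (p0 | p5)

Case p0 = True:
  (~p0 | ~p8) forces p8 = False.
  (~p1 | p8) forces p1 = False.
  (~p0 | p5) forces p5 = True.
  (~p5 | ~p7) forces p7 = False.
  (p1 | ~p2 | p7) forces p2 = False.
  Clause (~p0 | p2 | ~p5 | p8) is falsified — contradiction.
Case p0 = False:
  (p0 | p7) forces p7 = True.
  (~p5 | ~p7) forces p5 = False.
  Clause (p0 | p5) is falsified — contradiction.
Both cases fail, so the formula is unsatisfiable.

Unsatisfiable — no assignment works.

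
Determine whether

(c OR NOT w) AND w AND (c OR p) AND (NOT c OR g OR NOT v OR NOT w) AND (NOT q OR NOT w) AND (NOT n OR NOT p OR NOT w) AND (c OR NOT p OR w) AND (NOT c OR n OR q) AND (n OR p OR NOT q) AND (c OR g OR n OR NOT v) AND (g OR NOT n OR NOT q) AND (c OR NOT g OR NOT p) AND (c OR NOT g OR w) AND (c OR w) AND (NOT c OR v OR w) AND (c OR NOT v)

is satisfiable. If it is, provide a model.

Unit clause (w) forces w = True.
In (NOT q OR NOT w) only NOT q is left, so q = False.
In (c OR NOT w) only c is left, so c = True.
In (NOT c OR n OR q) only n is left, so n = True.
In (NOT n OR NOT p OR NOT w) only NOT p is left, so p = False.
Set v = False.
Set g = False.
All clauses satisfied.

v = False, q = False, w = True, n = True, g = False, c = True, p = False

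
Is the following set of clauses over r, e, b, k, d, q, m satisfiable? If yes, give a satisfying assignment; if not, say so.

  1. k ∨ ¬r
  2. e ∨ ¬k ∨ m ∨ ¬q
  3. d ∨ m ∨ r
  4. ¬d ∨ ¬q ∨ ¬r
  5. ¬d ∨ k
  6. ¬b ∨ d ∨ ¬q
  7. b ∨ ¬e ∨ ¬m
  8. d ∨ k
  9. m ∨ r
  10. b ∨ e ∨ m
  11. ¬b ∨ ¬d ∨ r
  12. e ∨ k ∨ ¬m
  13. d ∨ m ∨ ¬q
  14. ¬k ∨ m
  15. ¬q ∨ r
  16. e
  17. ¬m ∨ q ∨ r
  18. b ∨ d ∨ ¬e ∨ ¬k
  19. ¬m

Case m = True:
  Clause (¬m) is falsified — contradiction.
Case m = False:
  (m ∨ r) forces r = True.
  (k ∨ ¬r) forces k = True.
  Clause (¬k ∨ m) is falsified — contradiction.
Both cases fail, so the formula is unsatisfiable.

The formula is unsatisfiable.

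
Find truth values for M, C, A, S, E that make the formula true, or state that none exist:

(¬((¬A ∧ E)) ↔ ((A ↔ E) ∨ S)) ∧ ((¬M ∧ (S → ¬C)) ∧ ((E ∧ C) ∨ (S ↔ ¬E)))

M=F; C=F; A=F; S=T; E=F

  ¬((¬A ∧ E)) ↔ ((A ↔ E) ∨ S) = True
    ¬((¬A ∧ E)) = True
      ¬A ∧ E = False
        ¬A = True
    (A ↔ E) ∨ S = True
      A ↔ E = True
  (¬M ∧ (S → ¬C)) ∧ ((E ∧ C) ∨ (S ↔ ¬E)) = True
    ¬M ∧ (S → ¬C) = True
      ¬M = True
      S → ¬C = True
        ¬C = True
    (E ∧ C) ∨ (S ↔ ¬E) = True
      E ∧ C = False
      S ↔ ¬E = True
        ¬E = True
Both conjuncts True, so the formula holds.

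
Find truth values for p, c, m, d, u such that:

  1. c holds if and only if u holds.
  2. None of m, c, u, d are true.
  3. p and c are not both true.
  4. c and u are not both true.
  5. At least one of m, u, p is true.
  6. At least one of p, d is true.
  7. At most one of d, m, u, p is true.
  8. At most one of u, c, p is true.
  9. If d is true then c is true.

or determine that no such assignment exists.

p = True, c = False, m = False, d = False, u = False

  (1) c=F, u=F — same ✓
  (2) {m, c, u, d}: 0 true — none ✓
  (3) p=T, c=F — not both ✓
  (4) c=F, u=F — not both ✓
  (5) {m, u, p}: 1 true — at least one ✓
  (6) {p, d}: 1 true — at least one ✓
  (7) {d, m, u, p}: 1 true — at most one ✓
  (8) {u, c, p}: 1 true — at most one ✓
  (9) d=F ⇒ c: vacuous ✓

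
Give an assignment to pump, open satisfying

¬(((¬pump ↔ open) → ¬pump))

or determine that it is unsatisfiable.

pump = True, open = False

  ¬(((¬pump ↔ open) → ¬pump)) = True
    (¬pump ↔ open) → ¬pump = False
      ¬pump ↔ open = True
        ¬pump = False
      ¬pump = False
The formula evaluates to True.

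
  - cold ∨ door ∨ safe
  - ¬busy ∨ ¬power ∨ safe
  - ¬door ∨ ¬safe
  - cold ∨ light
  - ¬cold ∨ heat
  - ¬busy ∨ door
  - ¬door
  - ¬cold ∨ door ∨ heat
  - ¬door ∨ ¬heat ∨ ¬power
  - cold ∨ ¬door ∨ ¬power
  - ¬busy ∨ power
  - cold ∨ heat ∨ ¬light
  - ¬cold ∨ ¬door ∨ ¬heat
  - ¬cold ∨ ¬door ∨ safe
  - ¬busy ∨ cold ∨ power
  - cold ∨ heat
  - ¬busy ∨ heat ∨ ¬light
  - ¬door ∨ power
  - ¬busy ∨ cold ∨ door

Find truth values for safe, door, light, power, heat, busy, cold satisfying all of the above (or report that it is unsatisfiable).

safe: False, door: False, light: False, power: False, heat: True, busy: False, cold: True

Unit clause (¬door) forces door = False.
In (¬busy ∨ door) only ¬busy is left, so busy = False.
Set safe = False.
  then (cold ∨ door ∨ safe) forces cold = True.
  then (¬cold ∨ heat) forces heat = True.
Set light = False.
Set power = False.
All clauses satisfied.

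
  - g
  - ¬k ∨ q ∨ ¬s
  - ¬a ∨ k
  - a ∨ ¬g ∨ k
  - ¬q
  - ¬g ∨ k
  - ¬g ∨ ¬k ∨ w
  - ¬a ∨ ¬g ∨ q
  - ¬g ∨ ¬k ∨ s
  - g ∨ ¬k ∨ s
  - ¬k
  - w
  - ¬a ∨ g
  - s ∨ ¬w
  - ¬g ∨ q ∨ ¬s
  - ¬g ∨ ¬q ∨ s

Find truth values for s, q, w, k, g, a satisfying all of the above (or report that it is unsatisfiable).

UNSATISFIABLE

Case k = True:
  Clause (¬k) is falsified — contradiction.
Case k = False:
  (g) forces g = True.
  Clause (¬g ∨ k) is falsified — contradiction.
Both cases fail, so the formula is unsatisfiable.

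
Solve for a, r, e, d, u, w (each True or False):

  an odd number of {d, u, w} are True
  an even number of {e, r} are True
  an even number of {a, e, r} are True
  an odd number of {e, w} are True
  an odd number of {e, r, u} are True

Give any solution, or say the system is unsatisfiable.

a = False, r = True, e = True, d = False, u = True, w = False

{d, u, w}: 1 true → odd ✓
{e, r}: 2 true → even ✓
{a, e, r}: 2 true → even ✓
{e, w}: 1 true → odd ✓
{e, r, u}: 3 true → odd ✓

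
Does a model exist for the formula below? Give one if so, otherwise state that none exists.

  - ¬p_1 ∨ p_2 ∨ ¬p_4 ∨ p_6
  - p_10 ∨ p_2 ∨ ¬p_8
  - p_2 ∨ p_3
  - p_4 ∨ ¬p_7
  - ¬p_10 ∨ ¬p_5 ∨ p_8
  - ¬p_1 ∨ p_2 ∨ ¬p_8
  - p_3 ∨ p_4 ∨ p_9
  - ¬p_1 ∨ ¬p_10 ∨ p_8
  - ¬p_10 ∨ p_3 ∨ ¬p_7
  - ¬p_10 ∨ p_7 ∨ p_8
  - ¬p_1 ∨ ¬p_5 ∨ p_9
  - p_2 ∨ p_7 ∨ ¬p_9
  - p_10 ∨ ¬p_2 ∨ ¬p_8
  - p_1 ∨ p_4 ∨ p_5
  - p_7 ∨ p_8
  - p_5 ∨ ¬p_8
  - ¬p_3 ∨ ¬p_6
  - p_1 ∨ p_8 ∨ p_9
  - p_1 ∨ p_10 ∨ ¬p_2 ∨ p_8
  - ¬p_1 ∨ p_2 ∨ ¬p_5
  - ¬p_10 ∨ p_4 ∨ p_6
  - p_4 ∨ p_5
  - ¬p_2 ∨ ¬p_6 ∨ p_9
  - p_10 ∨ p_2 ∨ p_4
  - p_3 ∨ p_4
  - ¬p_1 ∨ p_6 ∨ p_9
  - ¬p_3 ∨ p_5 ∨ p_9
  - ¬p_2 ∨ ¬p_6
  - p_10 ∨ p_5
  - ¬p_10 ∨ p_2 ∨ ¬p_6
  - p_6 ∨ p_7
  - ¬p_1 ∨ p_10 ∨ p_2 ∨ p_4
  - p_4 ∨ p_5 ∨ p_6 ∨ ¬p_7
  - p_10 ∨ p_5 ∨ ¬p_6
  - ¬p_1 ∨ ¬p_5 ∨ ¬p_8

Set p_1 = False.
Set p_2 = True.
  then (¬p_2 ∨ ¬p_6) forces p_6 = False.
  then (p_6 ∨ p_7) forces p_7 = True.
  then (p_4 ∨ ¬p_7) forces p_4 = True.
Set p_3 = True.
Set p_5 = False.
  then (p_5 ∨ ¬p_8) forces p_8 = False.
  then (p_1 ∨ p_8 ∨ p_9) forces p_9 = True.
  then (p_1 ∨ p_10 ∨ ¬p_2 ∨ p_8) forces p_10 = True.
All clauses satisfied.

p_1 = False; p_2 = True; p_3 = True; p_4 = True; p_5 = False; p_6 = False; p_7 = True; p_8 = False; p_9 = True; p_10 = True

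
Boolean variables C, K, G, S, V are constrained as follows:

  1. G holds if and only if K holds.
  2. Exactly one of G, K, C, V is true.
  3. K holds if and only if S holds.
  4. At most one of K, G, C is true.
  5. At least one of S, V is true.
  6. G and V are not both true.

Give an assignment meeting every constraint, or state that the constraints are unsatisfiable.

C = False, K = False, G = False, S = False, V = True

  (1) G=F, K=F — same ✓
  (2) {G, K, C, V}: 1 true — exactly one ✓
  (3) K=F, S=F — same ✓
  (4) {K, G, C}: 0 true — at most one ✓
  (5) {S, V}: 1 true — at least one ✓
  (6) G=F, V=T — not both ✓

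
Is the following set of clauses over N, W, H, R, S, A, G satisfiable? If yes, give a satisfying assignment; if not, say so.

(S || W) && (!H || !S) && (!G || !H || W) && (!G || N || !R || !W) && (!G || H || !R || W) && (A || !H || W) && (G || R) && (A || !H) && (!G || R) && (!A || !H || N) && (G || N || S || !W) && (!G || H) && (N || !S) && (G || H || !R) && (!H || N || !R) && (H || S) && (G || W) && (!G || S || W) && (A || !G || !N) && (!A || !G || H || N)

N = True, W = True, H = True, R = True, S = False, A = True, G = True

Try N = False:
  (N || !S) forces S = False.
  (S || W) forces W = True.
  (G || N || S || !W) forces G = True.
  (!G || N || !R || !W) forces R = False.
  clause (!G || R) is falsified — backtrack.
So N = True.
Set W = True.
Set H = True.
  then (!H || !S) forces S = False.
  then (A || !H) forces A = True.
Set R = True.
Set G = True.
All clauses satisfied.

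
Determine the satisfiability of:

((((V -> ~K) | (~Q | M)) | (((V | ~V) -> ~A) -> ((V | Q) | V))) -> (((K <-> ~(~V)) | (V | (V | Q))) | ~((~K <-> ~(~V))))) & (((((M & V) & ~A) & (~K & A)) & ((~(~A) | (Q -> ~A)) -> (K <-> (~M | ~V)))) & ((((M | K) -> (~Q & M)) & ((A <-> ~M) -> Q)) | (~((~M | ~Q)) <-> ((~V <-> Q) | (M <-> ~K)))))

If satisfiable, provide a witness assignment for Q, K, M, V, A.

Unsatisfiable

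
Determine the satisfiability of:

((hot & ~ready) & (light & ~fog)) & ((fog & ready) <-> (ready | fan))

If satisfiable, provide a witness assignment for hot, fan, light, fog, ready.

hot = True, fan = False, light = True, fog = False, ready = False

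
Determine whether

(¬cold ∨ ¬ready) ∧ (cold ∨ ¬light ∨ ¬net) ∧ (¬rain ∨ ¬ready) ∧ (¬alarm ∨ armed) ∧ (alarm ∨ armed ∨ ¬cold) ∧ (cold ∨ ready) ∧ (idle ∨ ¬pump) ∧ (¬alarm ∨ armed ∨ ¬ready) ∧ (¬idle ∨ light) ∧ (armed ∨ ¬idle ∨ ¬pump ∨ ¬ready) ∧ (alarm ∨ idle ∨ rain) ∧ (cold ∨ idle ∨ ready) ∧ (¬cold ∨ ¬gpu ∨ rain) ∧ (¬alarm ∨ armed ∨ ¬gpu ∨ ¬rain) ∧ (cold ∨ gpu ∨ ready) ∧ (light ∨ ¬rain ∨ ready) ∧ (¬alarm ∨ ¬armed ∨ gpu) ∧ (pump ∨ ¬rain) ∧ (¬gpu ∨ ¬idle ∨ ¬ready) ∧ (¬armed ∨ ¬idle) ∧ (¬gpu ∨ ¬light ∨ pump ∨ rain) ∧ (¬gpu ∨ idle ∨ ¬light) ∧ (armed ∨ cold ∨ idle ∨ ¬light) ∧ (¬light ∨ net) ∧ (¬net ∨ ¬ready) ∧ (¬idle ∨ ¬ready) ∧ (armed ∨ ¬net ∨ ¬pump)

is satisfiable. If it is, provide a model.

Set cold = False.
  then (cold ∨ ready) forces ready = True.
  then (¬net ∨ ¬ready) forces net = False.
  then (¬idle ∨ ¬ready) forces idle = False.
  then (¬rain ∨ ¬ready) forces rain = False.
  then (idle ∨ ¬pump) forces pump = False.
  then (alarm ∨ idle ∨ rain) forces alarm = True.
  then (¬light ∨ net) forces light = False.
  then (¬alarm ∨ armed) forces armed = True.
  then (¬alarm ∨ ¬armed ∨ gpu) forces gpu = True.
All clauses satisfied.

cold: False, gpu: True, rain: False, ready: True, idle: False, armed: True, alarm: True, net: False, light: False, pump: False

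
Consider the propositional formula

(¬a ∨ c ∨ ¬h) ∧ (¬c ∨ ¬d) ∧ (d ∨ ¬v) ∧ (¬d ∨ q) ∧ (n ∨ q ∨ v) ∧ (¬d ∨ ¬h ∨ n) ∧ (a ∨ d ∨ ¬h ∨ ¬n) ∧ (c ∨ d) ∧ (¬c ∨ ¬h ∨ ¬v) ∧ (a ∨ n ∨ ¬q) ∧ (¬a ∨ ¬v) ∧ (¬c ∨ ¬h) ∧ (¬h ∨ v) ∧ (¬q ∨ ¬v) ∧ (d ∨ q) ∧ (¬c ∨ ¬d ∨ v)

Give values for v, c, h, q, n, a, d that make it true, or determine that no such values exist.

Try v = True:
  (d ∨ ¬v) forces d = True.
  (¬c ∨ ¬d) forces c = False.
  (¬d ∨ q) forces q = True.
  clause (¬q ∨ ¬v) is falsified — backtrack.
So v = False.
  then (¬h ∨ v) forces h = False.
Set c = True.
  then (¬c ∨ ¬d) forces d = False.
  then (d ∨ q) forces q = True.
Set n = False.
  then (a ∨ n ∨ ¬q) forces a = True.
All clauses satisfied.

v = False, c = True, h = False, q = True, n = False, a = True, d = False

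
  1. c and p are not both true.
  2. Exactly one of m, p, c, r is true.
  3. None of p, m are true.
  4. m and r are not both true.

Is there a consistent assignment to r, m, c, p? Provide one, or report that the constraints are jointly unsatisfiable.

r = True, m = False, c = False, p = False

  (1) c=F, p=F — not both ✓
  (2) {m, p, c, r}: 1 true — exactly one ✓
  (3) {p, m}: 0 true — none ✓
  (4) m=F, r=T — not both ✓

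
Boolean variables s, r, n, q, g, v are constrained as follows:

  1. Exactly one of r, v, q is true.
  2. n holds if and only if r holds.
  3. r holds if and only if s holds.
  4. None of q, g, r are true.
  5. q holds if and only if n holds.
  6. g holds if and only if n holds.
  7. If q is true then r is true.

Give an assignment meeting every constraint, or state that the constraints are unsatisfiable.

s = False; r = False; n = False; q = False; g = False; v = True

  (1) {r, v, q}: 1 true — exactly one ✓
  (2) n=F, r=F — same ✓
  (3) r=F, s=F — same ✓
  (4) {q, g, r}: 0 true — none ✓
  (5) q=F, n=F — same ✓
  (6) g=F, n=F — same ✓
  (7) q=F ⇒ r: vacuous ✓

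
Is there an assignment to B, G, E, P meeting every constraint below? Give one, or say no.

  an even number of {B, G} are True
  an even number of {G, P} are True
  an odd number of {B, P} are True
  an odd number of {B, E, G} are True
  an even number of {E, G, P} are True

Adding constraints 1, 2, 3 mod 2: every variable appears an even number of times on the left, so the left side is 0.
But the right sides sum to 1 (mod 2). 0 ≠ 1 — the system is inconsistent.

Unsatisfiable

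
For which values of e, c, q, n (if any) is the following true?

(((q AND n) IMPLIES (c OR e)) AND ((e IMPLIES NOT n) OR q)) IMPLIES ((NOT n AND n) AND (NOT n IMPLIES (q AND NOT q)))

e = True, c = True, q = False, n = True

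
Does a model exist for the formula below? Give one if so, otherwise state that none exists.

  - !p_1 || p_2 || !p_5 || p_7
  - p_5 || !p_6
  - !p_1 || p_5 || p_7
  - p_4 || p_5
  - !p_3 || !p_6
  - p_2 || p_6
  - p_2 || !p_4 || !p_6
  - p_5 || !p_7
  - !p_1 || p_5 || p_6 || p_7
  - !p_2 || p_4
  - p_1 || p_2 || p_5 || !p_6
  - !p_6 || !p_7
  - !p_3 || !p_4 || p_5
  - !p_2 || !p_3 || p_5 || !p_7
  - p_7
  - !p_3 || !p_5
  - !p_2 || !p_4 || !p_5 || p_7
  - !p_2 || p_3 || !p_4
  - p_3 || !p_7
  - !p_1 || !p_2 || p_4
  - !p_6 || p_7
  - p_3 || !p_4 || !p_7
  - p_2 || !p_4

Case p_3 = True:
  (!p_3 || !p_6) forces p_6 = False.
  (p_2 || p_6) forces p_2 = True.
  (!p_2 || p_4) forces p_4 = True.
  (!p_3 || !p_4 || p_5) forces p_5 = True.
  Clause (!p_3 || !p_5) is falsified — contradiction.
Case p_3 = False:
  (p_7) forces p_7 = True.
  Clause (p_3 || !p_7) is falsified — contradiction.
Both cases fail, so the formula is unsatisfiable.

Unsatisfiable — no assignment works.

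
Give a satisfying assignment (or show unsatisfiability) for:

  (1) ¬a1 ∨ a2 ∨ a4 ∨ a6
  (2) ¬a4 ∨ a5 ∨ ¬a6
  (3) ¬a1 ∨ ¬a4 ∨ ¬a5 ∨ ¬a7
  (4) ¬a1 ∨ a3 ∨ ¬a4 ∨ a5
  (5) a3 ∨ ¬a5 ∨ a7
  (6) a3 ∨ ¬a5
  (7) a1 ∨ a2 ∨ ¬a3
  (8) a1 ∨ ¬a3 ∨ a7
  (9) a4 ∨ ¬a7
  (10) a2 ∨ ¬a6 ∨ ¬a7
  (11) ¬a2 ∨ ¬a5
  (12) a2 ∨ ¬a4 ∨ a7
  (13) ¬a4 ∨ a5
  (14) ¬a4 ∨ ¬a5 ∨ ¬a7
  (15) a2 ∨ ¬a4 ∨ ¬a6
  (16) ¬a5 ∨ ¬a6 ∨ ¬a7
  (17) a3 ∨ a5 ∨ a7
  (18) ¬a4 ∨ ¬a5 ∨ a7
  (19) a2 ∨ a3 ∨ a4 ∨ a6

a1=T, a2=F, a3=T, a4=F, a5=F, a6=T, a7=F

Set a1 = True.
Set a2 = False.
Set a3 = True.
Try a4 = True:
  (a2 ∨ ¬a4 ∨ a7) forces a7 = True.
  (¬a1 ∨ ¬a4 ∨ ¬a5 ∨ ¬a7) forces a5 = False.
  clause (¬a4 ∨ a5) is falsified — backtrack.
So a4 = False.
  then (¬a1 ∨ a2 ∨ a4 ∨ a6) forces a6 = True.
  then (a4 ∨ ¬a7) forces a7 = False.
Set a5 = False.
All clauses satisfied.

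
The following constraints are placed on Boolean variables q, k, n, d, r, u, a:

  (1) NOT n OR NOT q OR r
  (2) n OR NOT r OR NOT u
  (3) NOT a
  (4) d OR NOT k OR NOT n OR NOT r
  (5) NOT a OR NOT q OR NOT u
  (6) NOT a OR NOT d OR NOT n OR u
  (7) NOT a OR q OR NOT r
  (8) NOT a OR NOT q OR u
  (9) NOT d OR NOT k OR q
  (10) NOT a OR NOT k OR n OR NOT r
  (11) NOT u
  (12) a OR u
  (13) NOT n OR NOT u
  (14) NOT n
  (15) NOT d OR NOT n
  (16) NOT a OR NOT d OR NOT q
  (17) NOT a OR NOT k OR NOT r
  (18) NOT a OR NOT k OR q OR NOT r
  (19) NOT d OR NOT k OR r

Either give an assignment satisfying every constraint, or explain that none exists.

Case u = True:
  Clause (NOT u) is falsified — contradiction.
Case u = False:
  (NOT a) forces a = False.
  Clause (a OR u) is falsified — contradiction.
Both cases fail, so the formula is unsatisfiable.

Unsatisfiable — no assignment works.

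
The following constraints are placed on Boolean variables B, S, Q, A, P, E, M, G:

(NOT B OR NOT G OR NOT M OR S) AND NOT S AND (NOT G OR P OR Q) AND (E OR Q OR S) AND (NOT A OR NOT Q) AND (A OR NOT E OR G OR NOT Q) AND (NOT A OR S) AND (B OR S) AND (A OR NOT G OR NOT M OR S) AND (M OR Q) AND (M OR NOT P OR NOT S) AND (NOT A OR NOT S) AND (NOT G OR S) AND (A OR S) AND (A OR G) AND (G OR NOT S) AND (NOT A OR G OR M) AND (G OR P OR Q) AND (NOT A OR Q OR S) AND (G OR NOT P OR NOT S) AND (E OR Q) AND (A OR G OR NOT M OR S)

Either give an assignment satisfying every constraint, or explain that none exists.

UNSATISFIABLE

Case S = True:
  Clause (NOT S) is falsified — contradiction.
Case S = False:
  (NOT A OR S) forces A = False.
  Clause (A OR S) is falsified — contradiction.
Both cases fail, so the formula is unsatisfiable.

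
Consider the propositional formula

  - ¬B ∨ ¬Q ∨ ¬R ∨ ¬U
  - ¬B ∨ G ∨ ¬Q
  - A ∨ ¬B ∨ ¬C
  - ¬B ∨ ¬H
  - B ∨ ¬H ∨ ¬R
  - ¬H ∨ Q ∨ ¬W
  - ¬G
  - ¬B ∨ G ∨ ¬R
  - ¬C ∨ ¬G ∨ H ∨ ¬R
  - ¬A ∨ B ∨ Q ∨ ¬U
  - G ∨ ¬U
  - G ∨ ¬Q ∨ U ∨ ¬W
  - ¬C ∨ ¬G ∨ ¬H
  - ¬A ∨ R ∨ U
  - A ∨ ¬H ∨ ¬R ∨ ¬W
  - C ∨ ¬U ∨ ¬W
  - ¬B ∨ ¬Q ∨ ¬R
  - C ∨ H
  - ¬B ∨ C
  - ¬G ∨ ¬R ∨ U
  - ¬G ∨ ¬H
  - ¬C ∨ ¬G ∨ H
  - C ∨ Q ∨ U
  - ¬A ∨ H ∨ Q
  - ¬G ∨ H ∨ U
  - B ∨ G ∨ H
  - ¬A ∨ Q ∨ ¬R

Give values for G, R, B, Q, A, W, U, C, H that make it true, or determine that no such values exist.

G: False; R: False; B: False; Q: False; A: False; W: False; U: False; C: True; H: True

Unit clause (¬G) forces G = False.
In (G ∨ ¬U) only ¬U is left, so U = False.
Try R = True:
  (¬B ∨ G ∨ ¬R) forces B = False.
  (B ∨ ¬H ∨ ¬R) forces H = False.
  clause (B ∨ G ∨ H) is falsified — backtrack.
So R = False.
  then (¬A ∨ R ∨ U) forces A = False.
Set B = False.
  then (B ∨ G ∨ H) forces H = True.
Set Q = False.
  then (¬H ∨ Q ∨ ¬W) forces W = False.
  then (C ∨ Q ∨ U) forces C = True.
All clauses satisfied.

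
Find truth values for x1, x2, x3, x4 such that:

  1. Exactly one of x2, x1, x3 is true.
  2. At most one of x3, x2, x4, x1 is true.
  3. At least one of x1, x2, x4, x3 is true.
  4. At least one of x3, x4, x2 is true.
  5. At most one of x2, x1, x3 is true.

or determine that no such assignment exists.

x1 = False; x2 = True; x3 = False; x4 = False

  (1) {x2, x1, x3}: 1 true — exactly one ✓
  (2) {x3, x2, x4, x1}: 1 true — at most one ✓
  (3) {x1, x2, x4, x3}: 1 true — at least one ✓
  (4) {x3, x4, x2}: 1 true — at least one ✓
  (5) {x2, x1, x3}: 1 true — at most one ✓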